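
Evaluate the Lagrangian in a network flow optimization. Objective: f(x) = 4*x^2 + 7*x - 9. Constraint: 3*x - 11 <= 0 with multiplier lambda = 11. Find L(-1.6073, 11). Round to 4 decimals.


Step 1: Evaluate f(x).
f(-1.6073) = 4*(-1.6073)^2 + 7*(-1.6073) - 9 = -9.9174
Step 2: Evaluate g(x).
g(-1.6073) = 3*-1.6073 - 11 = -15.8219
Step 3: Compute Lagrangian.
L = -9.9174 + 11*-15.8219 = -183.9583


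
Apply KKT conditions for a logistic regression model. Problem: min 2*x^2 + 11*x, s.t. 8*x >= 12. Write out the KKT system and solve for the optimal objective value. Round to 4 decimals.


Step 1: Try lambda = 0 (constraint inactive).
x_unc = -11/(2*2) = -2.75
Check: 8*-2.75 = -22.0 < 12 -- violated!
Step 2: Constraint must be active: 8*x = 12
x* = 12/8 = 1.5
lambda = (2*2*1.5 + 11)/8 = 2.125
Step 3: Compute optimal value.
f(x*) = 2*1.5^2 + 11*1.5 = 21.0


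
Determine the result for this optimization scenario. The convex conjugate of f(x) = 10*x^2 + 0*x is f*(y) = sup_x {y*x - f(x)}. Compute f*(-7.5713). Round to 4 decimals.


f*(y) = sup_x {y*x - a*x^2 - b*x} = sup_x {(y-b)*x - a*x^2}
FOC: (y - b) - 2a*x = 0 => x* = (y - b)/(2a)
x* = (-7.5713 - 0)/(2*10) = -0.3786
f*(-7.5713) = (y-b)^2/(4a) = (-7.5713 - 0)^2/(4*10)
= 57.3246/40 = 1.4331


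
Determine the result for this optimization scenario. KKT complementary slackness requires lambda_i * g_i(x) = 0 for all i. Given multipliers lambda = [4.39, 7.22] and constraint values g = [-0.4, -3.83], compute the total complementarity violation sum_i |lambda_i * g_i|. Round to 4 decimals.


KKT complementary slackness check:
lambda_1 * g_1 = 4.39 * -0.4 = -1.756
lambda_2 * g_2 = 7.22 * -3.83 = -27.6526
Total violation = 1.756 + 27.6526 = 29.4086


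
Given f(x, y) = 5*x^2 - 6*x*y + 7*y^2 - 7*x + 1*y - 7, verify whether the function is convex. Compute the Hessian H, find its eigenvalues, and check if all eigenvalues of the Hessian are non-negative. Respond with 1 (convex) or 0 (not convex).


The Hessian of f(x,y) = 5*x^2 - 6*x*y + 7*y^2 - 7*x + 1*y - 7 is:
H = [[10, -6], [-6, 14]]
Trace = 10 + 14 = 24
Determinant = 10*14 - (-6)^2 = 104
Discriminant = (24)^2 - 4*104 = 160.0
Eigenvalues: lambda_1 = 5.6754, lambda_2 = 18.3246
The function is convex.

1


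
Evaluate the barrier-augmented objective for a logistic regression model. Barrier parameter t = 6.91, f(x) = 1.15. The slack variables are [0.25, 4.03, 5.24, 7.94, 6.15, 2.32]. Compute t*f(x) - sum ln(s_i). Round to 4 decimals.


Step 1: Compute log-barrier.
ln values: [-1.3863, 1.3938, 1.6563, 2.0719, 1.8165, 0.8416]
phi = -(-1.3863 + 1.3938 + 1.6563 + 2.0719 + 1.8165 + 0.8416) = -6.3937
Step 2: Compute augmented objective.
t*f(x) = 6.91*1.15 = 7.9465
Total = 7.9465 - 6.3937 = 1.5528


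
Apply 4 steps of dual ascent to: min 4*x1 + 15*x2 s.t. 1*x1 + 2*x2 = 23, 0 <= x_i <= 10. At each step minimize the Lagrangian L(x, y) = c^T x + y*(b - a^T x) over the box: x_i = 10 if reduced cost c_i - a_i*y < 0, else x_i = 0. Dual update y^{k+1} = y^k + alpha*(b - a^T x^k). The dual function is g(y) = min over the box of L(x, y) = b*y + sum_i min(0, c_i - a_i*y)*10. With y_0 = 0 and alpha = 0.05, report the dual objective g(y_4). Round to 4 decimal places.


Dual ascent for LP: min 4*x1 + 15*x2, 1*x1 + 2*x2 = 23, 0 <= x_i <= 10
Step 1: y^k = 0.0, reduced costs: (4.0, 15.0)
  x^k = (0.0, 0.0), subgradient = b - a^T x = 23.0
  y^{k+1} = 0.0 + 0.05*23.0 = 1.15
Step 2: y^k = 1.15, reduced costs: (2.85, 12.7)
  x^k = (0.0, 0.0), subgradient = b - a^T x = 23.0
  y^{k+1} = 1.15 + 0.05*23.0 = 2.3
Step 3: y^k = 2.3, reduced costs: (1.7, 10.4)
  x^k = (0.0, 0.0), subgradient = b - a^T x = 23.0
  y^{k+1} = 2.3 + 0.05*23.0 = 3.45
Step 4: y^k = 3.45, reduced costs: (0.55, 8.1)
  x^k = (0.0, 0.0), subgradient = b - a^T x = 23.0
  y^{k+1} = 3.45 + 0.05*23.0 = 4.6
Dual objective at y_4 = 4.6: reduced costs (-0.6, 5.8), box minimizer x = (10.0, 0.0)
g(y_4) = b*y + (c1 - a1*y)*x1 + (c2 - a2*y)*x2 = 23*4.6 + (-0.6)*10.0 + 5.8*0.0 = 105.8 - 6.0 + 0.0 = 99.8


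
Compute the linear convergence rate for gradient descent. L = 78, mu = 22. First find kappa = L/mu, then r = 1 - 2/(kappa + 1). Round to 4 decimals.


Step 1: Compute the condition number.
kappa = L/mu = 78/22 = 3.5455
Step 2: Compute the convergence rate.
r = 1 - 2/(kappa + 1) = 1 - 2*mu/(L + mu) = (L - mu)/(L + mu) = 56/100 = 0.56


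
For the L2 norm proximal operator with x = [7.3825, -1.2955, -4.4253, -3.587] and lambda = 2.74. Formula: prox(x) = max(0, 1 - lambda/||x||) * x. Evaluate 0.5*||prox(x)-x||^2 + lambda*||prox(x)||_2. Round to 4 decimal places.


Step 1: Compute ||x||.
||x|| = 9.4143
Step 2: Compute scaling factor.
scale = max(0, 1 - 2.74/9.4143) = 0.709
Step 3: prox(x) = [5.2339, -0.9185, -3.1373, -2.543]
||prox(x)|| = 6.6743
Step 4: Proximal objective.
0.5*||prox-x||^2 = 3.7538
lambda*||prox|| = 18.2876
Total = 22.0414


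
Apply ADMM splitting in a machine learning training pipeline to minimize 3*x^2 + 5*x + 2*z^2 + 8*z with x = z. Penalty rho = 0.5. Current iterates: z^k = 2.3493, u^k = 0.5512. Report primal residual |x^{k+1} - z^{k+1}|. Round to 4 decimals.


ADMM iteration with rho = 0.5, z^k = 2.3493, u^k = 0.5512
Step 1: x-update.
Minimize 3*x^2 + 5*x + (0.5/2)*(x - 2.3493 + 0.5512)^2
FOC: (2*3 + 0.5)*x = -5 + 0.5*(2.3493 - 0.5512)
x^{k+1} = -0.6309
Step 2: z-update.
Minimize 2*z^2 + 8*z + (0.5/2)*(-0.6309 - z + 0.5512)^2
FOC: (2*2 + 0.5)*z = -8 + 0.5*(-0.6309 + 0.5512)
z^{k+1} = -1.7866
Step 3: u-update.
u^{k+1} = 0.5512 - 0.6309 + 1.7866 = 1.7069
Step 4: Primal residual = |-0.6309 + 1.7866| = 1.1557


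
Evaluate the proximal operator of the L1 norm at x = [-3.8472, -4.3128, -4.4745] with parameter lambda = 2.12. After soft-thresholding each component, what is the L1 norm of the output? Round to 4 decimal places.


Soft-thresholding with lambda = 2.12:
prox(-3.8472) = sign(-3.8472)*max(|-3.8472| - 2.12, 0) = -1.7272
prox(-4.3128) = sign(-4.3128)*max(|-4.3128| - 2.12, 0) = -2.1928
prox(-4.4745) = sign(-4.4745)*max(|-4.4745| - 2.12, 0) = -2.3545
prox(x) = [-1.7272, -2.1928, -2.3545]
||prox(x)||_1 = 1.7272 + 2.1928 + 2.3545 = 6.2745


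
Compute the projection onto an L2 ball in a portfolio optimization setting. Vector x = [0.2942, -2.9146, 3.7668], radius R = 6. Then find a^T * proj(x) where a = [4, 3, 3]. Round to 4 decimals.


Step 1: Compute ||x|| (intermediates to 6 decimals).
||x|| = sqrt(0.2942^2 + (-2.9146)^2 + 3.7668^2) = 4.771816
Step 2: Project.
Since ||x|| <= R, proj = x (no scaling needed).
proj(x) = [0.2942, -2.9146, 3.7668]
Step 3: Dot product.
a^T * proj(x) = 4*0.2942 + 3*(-2.9146) + 3*3.7668 = 3.7334


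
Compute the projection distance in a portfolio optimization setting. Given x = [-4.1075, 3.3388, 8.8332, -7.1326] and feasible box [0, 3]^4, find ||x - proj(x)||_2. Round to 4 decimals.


Project each component onto [0, 3].
clip(-4.1075) = 0.0, clip(3.3388) = 3.0, clip(8.8332) = 3.0, clip(-7.1326) = 0.0
Projection = [0.0, 3.0, 3.0, 0.0]
Squared diffs: [16.8716, 0.1148, 34.0262, 50.874]
Distance = sqrt(101.8866) = 10.0939


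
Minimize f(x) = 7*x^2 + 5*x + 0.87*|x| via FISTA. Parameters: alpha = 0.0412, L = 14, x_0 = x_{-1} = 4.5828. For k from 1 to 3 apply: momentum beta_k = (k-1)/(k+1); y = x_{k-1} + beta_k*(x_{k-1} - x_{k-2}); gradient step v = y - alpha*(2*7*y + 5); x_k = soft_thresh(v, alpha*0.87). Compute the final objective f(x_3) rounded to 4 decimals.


FISTA on f(x) = 7*x^2 + 5*x + 0.87*|x|
L = 14, alpha = 0.0412
Iteration 1: beta = 0.0, y = 4.5828 + 0.0*(4.5828 - 4.5828) = 4.5828
  grad(y) = 69.1592, v = y - alpha*grad = 1.7334
  prox(v) = soft_thresh(1.7334, 0.0358) = 1.6976
Iteration 2: beta = 0.3333, y = 1.6976 + 0.3333*(1.6976 - 4.5828) = 0.7359
  grad(y) = 15.3021, v = y - alpha*grad = 0.1054
  prox(v) = soft_thresh(0.1054, 0.0358) = 0.0696
Iteration 3: beta = 0.5, y = 0.0696 + 0.5*(0.0696 - 1.6976) = -0.7444
  grad(y) = -5.4221, v = y - alpha*grad = -0.521
  prox(v) = soft_thresh(-0.521, 0.0358) = -0.4852
f(x_3) = 7*(-0.4852)^2 + 5*(-0.4852) + 0.87*|-0.4852| = -0.3559


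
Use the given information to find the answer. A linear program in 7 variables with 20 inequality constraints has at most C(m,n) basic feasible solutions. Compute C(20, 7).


Each vertex corresponds to some choice of n active constraints out of m, so the number of vertices is at most C(m, n) = m! / (n!(m-n)!).
m = 20, n = 7
Numerator: 20 * 19 * 18 * 17 * 16 * 15 * 14
Denominator: 7! = 5040
C(20, 7) = 77520


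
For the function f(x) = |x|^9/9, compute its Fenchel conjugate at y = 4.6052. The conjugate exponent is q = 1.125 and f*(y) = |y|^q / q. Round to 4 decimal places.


The conjugate exponent q satisfies 1/p + 1/q = 1.
p = 9, so q = 9/(9 - 1) = 1.125
|y|^q = 4.6052^1.125 = 5.5738
f*(4.6052) = 5.5738 / 1.125 = 4.9545


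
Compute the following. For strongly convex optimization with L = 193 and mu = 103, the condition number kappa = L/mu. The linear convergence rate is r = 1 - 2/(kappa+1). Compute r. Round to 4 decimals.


Step 1: Compute the condition number.
kappa = L/mu = 193/103 = 1.8738
Step 2: Compute the convergence rate.
r = 1 - 2/(kappa + 1) = 1 - 2*mu/(L + mu) = (L - mu)/(L + mu) = 90/296 = 0.3041


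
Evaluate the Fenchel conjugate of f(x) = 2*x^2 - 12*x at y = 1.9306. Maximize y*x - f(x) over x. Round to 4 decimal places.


f*(y) = sup_x {y*x - a*x^2 - b*x} = sup_x {(y-b)*x - a*x^2}
FOC: (y - b) - 2a*x = 0 => x* = (y - b)/(2a)
x* = (1.9306 + 12)/(2*2) = 3.4827
f*(1.9306) = (y-b)^2/(4a) = (1.9306 + 12)^2/(4*2)
= 194.0616/8 = 24.2577


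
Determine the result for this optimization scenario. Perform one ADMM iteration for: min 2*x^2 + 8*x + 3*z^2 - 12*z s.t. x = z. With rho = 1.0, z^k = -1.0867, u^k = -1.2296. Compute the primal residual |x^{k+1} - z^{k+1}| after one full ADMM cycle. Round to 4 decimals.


ADMM iteration with rho = 1.0, z^k = -1.0867, u^k = -1.2296
Step 1: x-update.
Minimize 2*x^2 + 8*x + (1.0/2)*(x + 1.0867 - 1.2296)^2
FOC: (2*2 + 1.0)*x = -8 + 1.0*(-1.0867 + 1.2296)
x^{k+1} = -1.5714
Step 2: z-update.
Minimize 3*z^2 - 12*z + (1.0/2)*(-1.5714 - z - 1.2296)^2
FOC: (2*3 + 1.0)*z = 12 + 1.0*(-1.5714 - 1.2296)
z^{k+1} = 1.3141
Step 3: u-update.
u^{k+1} = -1.2296 - 1.5714 - 1.3141 = -4.1152
Step 4: Primal residual = |-1.5714 - 1.3141| = 2.8856


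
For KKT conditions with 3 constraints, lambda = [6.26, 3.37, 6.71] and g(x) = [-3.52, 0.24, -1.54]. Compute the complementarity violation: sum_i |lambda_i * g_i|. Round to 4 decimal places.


KKT complementary slackness check:
lambda_1 * g_1 = 6.26 * -3.52 = -22.0352
lambda_2 * g_2 = 3.37 * 0.24 = 0.8088
lambda_3 * g_3 = 6.71 * -1.54 = -10.3334
Total violation = 22.0352 + 0.8088 + 10.3334 = 33.1774


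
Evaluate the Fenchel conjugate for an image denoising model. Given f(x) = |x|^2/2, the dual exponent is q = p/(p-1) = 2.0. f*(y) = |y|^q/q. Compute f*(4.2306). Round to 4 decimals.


The conjugate exponent q satisfies 1/p + 1/q = 1.
p = 2, so q = 2/(2 - 1) = 2.0
|y|^q = 4.2306^2.0 = 17.898
f*(4.2306) = 17.898 / 2.0 = 8.949


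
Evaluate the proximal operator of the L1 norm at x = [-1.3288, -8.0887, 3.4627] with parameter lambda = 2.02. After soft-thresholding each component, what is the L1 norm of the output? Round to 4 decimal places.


Soft-thresholding with lambda = 2.02:
prox(-1.3288) = sign(-1.3288)*max(|-1.3288| - 2.02, 0) = 0.0
prox(-8.0887) = sign(-8.0887)*max(|-8.0887| - 2.02, 0) = -6.0687
prox(3.4627) = sign(3.4627)*max(|3.4627| - 2.02, 0) = 1.4427
prox(x) = [0.0, -6.0687, 1.4427]
||prox(x)||_1 = 0.0 + 6.0687 + 1.4427 = 7.5114


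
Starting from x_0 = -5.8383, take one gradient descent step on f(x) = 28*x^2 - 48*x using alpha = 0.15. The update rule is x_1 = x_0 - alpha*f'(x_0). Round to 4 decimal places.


We compute the gradient at x_0 and apply the update.
f'(x) = 56*x - 48
f'(-5.8383) = 56*-5.8383 - 48 = -374.9448
x_1 = -5.8383 - 0.15*-374.9448 = 50.4034


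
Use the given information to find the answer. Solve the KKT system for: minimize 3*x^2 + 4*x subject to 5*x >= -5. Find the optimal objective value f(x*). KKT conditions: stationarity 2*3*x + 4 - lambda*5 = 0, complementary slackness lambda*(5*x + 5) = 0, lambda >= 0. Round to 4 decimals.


Step 1: Try lambda = 0 (constraint inactive).
Stationarity: 2*3*x + 4 = 0
x* = -4/(2*3) = -2/3 = -0.6667 (rounded; the exact value -2/3 is used below)
Check constraint: 5*-0.6667 = -3.3335 >= -5 -- satisfied.
Step 2: Compute optimal value.
f(x*) = 3*(-2/3)^2 + 4*(-2/3) = -1.3333


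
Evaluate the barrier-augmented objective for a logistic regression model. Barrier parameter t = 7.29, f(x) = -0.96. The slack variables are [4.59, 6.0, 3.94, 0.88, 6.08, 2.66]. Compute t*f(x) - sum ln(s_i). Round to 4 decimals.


Step 1: Compute log-barrier.
ln values: [1.5239, 1.7918, 1.3712, -0.1278, 1.805, 0.9783]
phi = -(1.5239 + 1.7918 + 1.3712 - 0.1278 + 1.805 + 0.9783) = -7.3423
Step 2: Compute augmented objective.
t*f(x) = 7.29*-0.96 = -6.9984
Total = -6.9984 - 7.3423 = -14.3407


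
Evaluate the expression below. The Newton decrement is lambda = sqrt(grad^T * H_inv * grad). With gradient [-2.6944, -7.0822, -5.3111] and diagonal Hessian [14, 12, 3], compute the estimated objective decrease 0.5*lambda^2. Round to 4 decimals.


Step 1: H is diagonal, so H^(-1) * g = [-0.1925, -0.5902, -1.7704].
Step 2: g^T H^(-1) g = sum_i g_i^2 / H_ii
  = (-2.6944)^2/14 + (-7.0822)^2/12 + (-5.3111)^2/3
  = 0.5186 + 4.1798 + 9.4026 = 14.1009
Step 3: Objective decrease = 0.5 * g^T H^(-1) g = 7.0505


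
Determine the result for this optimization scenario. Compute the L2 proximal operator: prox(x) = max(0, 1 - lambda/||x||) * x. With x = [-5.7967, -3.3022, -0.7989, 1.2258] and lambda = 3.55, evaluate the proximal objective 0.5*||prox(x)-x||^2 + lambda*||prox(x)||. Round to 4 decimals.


Step 1: Compute ||x||.
||x|| = 6.8299
Step 2: Compute scaling factor.
scale = max(0, 1 - 3.55/6.8299) = 0.4802
Step 3: prox(x) = [-2.7837, -1.5858, -0.3837, 0.5887]
||prox(x)|| = 3.2799
Step 4: Proximal objective.
0.5*||prox-x||^2 = 6.3013
lambda*||prox|| = 11.6436
Total = 17.9448


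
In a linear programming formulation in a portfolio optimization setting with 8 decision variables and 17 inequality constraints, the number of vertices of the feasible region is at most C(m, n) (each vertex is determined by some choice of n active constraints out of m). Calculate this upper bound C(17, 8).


Each vertex corresponds to some choice of n active constraints out of m, so the number of vertices is at most C(m, n) = m! / (n!(m-n)!).
m = 17, n = 8
Numerator: 17 * 16 * 15 * 14 * 13 * 12 * 11 * 10
Denominator: 8! = 40320
C(17, 8) = 24310


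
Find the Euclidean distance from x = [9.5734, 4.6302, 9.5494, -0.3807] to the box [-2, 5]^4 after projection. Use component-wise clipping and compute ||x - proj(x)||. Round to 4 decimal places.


Project each component onto [-2, 5].
clip(9.5734) = 5.0, clip(4.6302) = 4.6302, clip(9.5494) = 5.0, clip(-0.3807) = -0.3807
Projection = [5.0, 4.6302, 5.0, -0.3807]
Squared diffs: [20.916, 0.0, 20.697, 0.0]
Distance = sqrt(41.613) = 6.4508


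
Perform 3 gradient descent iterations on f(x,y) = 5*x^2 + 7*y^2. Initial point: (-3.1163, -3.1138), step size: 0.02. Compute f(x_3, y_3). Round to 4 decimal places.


Gradient descent on f(x,y) = 5*x^2 + 7*y^2.
Starting point: (-3.1163, -3.1138), alpha = 0.02
Step 1: grad_x = 2*5*-3.1163 = -31.163, grad_y = 2*7*-3.1138 = -43.5932
  x_1 = -3.1163 - 0.02*-31.163 = -2.493
  y_1 = -3.1138 - 0.02*-43.5932 = -2.2419
Step 2: grad_x = 2*5*-2.493 = -24.9304, grad_y = 2*7*-2.2419 = -31.3871
  x_2 = -2.493 - 0.02*-24.9304 = -1.9944
  y_2 = -2.2419 - 0.02*-31.3871 = -1.6142
Step 3: grad_x = 2*5*-1.9944 = -19.9443, grad_y = 2*7*-1.6142 = -22.5987
  x_3 = -1.9944 - 0.02*-19.9443 = -1.5955
  y_3 = -1.6142 - 0.02*-22.5987 = -1.1622
f(-1.5955, -1.1622) = 5*(-1.5955)^2 + 7*(-1.1622)^2 = 22.1841


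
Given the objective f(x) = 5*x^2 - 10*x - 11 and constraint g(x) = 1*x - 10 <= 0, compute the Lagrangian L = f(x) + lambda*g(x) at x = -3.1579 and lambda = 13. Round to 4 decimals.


Step 1: Evaluate f(x).
f(-3.1579) = 5*(-3.1579)^2 - 10*(-3.1579) - 11 = 70.4407
Step 2: Evaluate g(x).
g(-3.1579) = 1*-3.1579 - 10 = -13.1579
Step 3: Compute Lagrangian.
L = 70.4407 + 13*-13.1579 = -100.612


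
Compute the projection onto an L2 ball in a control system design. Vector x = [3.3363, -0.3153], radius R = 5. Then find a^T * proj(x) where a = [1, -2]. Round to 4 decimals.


Step 1: Compute ||x|| (intermediates to 6 decimals).
||x|| = sqrt(3.3363^2 + (-0.3153)^2) = 3.351166
Step 2: Project.
Since ||x|| <= R, proj = x (no scaling needed).
proj(x) = [3.3363, -0.3153]
Step 3: Dot product.
a^T * proj(x) = 1*3.3363 - 2*(-0.3153) = 3.9669


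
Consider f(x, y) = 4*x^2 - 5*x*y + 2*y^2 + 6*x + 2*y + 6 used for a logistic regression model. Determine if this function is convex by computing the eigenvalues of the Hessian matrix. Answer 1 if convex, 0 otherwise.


The Hessian of f(x,y) = 4*x^2 - 5*x*y + 2*y^2 + 6*x + 2*y + 6 is:
H = [[8, -5], [-5, 4]]
Trace = 8 + 4 = 12
Determinant = 8*4 - (-5)^2 = 7
Discriminant = (12)^2 - 4*7 = 116.0
Eigenvalues: lambda_1 = 0.6148, lambda_2 = 11.3852
The function is convex.

1


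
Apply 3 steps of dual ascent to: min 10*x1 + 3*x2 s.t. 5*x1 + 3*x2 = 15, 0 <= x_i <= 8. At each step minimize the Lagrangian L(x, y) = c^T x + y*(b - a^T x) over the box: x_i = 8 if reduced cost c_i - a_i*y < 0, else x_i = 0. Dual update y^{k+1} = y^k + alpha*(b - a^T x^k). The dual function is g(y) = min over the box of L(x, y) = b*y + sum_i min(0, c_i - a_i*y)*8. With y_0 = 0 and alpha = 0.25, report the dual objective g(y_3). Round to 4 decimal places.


Dual ascent for LP: min 10*x1 + 3*x2, 5*x1 + 3*x2 = 15, 0 <= x_i <= 8
Step 1: y^k = 0.0, reduced costs: (10.0, 3.0)
  x^k = (0.0, 0.0), subgradient = b - a^T x = 15.0
  y^{k+1} = 0.0 + 0.25*15.0 = 3.75
Step 2: y^k = 3.75, reduced costs: (-8.75, -8.25)
  x^k = (8.0, 8.0), subgradient = b - a^T x = -49.0
  y^{k+1} = 3.75 + 0.25*-49.0 = -8.5
Step 3: y^k = -8.5, reduced costs: (52.5, 28.5)
  x^k = (0.0, 0.0), subgradient = b - a^T x = 15.0
  y^{k+1} = -8.5 + 0.25*15.0 = -4.75
Dual objective at y_3 = -4.75: reduced costs (33.75, 17.25), box minimizer x = (0.0, 0.0)
g(y_3) = b*y + (c1 - a1*y)*x1 + (c2 - a2*y)*x2 = 15*(-4.75) + 33.75*0.0 + 17.25*0.0 = -71.25 + 0.0 + 0.0 = -71.25


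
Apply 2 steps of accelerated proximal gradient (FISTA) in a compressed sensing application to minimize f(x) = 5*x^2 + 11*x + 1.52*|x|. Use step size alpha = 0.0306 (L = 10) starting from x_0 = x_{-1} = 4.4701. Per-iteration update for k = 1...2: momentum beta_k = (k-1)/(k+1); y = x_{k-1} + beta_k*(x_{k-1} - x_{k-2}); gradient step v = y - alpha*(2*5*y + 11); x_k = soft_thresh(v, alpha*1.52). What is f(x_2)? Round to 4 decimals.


FISTA on f(x) = 5*x^2 + 11*x + 1.52*|x|
L = 10, alpha = 0.0306
Iteration 1: beta = 0.0, y = 4.4701 + 0.0*(4.4701 - 4.4701) = 4.4701
  grad(y) = 55.701, v = y - alpha*grad = 2.7656
  prox(v) = soft_thresh(2.7656, 0.0465) = 2.7191
Iteration 2: beta = 0.3333, y = 2.7191 + 0.3333*(2.7191 - 4.4701) = 2.1355
  grad(y) = 32.3548, v = y - alpha*grad = 1.1454
  prox(v) = soft_thresh(1.1454, 0.0465) = 1.0989
f(x_2) = 5*1.0989^2 + 11*1.0989 + 1.52*|1.0989| = 19.7964


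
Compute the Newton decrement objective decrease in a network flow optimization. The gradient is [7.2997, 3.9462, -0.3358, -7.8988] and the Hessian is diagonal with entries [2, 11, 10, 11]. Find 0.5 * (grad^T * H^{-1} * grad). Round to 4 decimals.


Step 1: H is diagonal, so H^(-1) * g = [3.6499, 0.3587, -0.0336, -0.7181].
Step 2: g^T H^(-1) g = sum_i g_i^2 / H_ii
  = (7.2997)^2/2 + (3.9462)^2/11 + (-0.3358)^2/10 + (-7.8988)^2/11
  = 26.6428 + 1.4157 + 0.0113 + 5.6719 = 33.7417
Step 3: Objective decrease = 0.5 * g^T H^(-1) g = 16.8708


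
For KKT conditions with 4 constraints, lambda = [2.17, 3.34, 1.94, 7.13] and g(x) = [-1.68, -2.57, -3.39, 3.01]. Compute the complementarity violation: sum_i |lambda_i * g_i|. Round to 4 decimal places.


KKT complementary slackness check:
lambda_1 * g_1 = 2.17 * -1.68 = -3.6456
lambda_2 * g_2 = 3.34 * -2.57 = -8.5838
lambda_3 * g_3 = 1.94 * -3.39 = -6.5766
lambda_4 * g_4 = 7.13 * 3.01 = 21.4613
Total violation = 3.6456 + 8.5838 + 6.5766 + 21.4613 = 40.2673


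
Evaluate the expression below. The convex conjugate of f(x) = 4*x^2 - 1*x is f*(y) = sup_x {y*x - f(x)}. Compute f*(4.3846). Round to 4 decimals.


f*(y) = sup_x {y*x - a*x^2 - b*x} = sup_x {(y-b)*x - a*x^2}
FOC: (y - b) - 2a*x = 0 => x* = (y - b)/(2a)
x* = (4.3846 + 1)/(2*4) = 0.6731
f*(4.3846) = (y-b)^2/(4a) = (4.3846 + 1)^2/(4*4)
= 28.9939/16 = 1.8121


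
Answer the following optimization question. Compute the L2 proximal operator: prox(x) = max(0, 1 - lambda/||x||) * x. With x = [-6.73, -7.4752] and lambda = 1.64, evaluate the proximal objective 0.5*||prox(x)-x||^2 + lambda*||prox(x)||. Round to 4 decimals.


Step 1: Compute ||x||.
||x|| = 10.0584
Step 2: Compute scaling factor.
scale = max(0, 1 - 1.64/10.0584) = 0.837
Step 3: prox(x) = [-5.6327, -6.2564]
||prox(x)|| = 8.4184
Step 4: Proximal objective.
0.5*||prox-x||^2 = 1.3448
lambda*||prox|| = 13.8062
Total = 15.151


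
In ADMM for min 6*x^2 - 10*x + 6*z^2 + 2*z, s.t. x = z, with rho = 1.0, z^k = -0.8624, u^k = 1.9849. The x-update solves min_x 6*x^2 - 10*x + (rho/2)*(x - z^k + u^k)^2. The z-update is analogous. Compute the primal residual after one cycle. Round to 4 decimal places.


ADMM iteration with rho = 1.0, z^k = -0.8624, u^k = 1.9849
Step 1: x-update.
Minimize 6*x^2 - 10*x + (1.0/2)*(x + 0.8624 + 1.9849)^2
FOC: (2*6 + 1.0)*x = 10 + 1.0*(-0.8624 - 1.9849)
x^{k+1} = 0.5502
Step 2: z-update.
Minimize 6*z^2 + 2*z + (1.0/2)*(0.5502 - z + 1.9849)^2
FOC: (2*6 + 1.0)*z = -2 + 1.0*(0.5502 + 1.9849)
z^{k+1} = 0.0412
Step 3: u-update.
u^{k+1} = 1.9849 + 0.5502 - 0.0412 = 2.4939
Step 4: Primal residual = |0.5502 - 0.0412| = 0.509


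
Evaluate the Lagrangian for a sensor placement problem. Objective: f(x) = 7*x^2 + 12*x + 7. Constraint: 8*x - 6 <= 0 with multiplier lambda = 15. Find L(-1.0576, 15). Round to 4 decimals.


Step 1: Evaluate f(x).
f(-1.0576) = 7*(-1.0576)^2 + 12*(-1.0576) + 7 = 2.1384
Step 2: Evaluate g(x).
g(-1.0576) = 8*-1.0576 - 6 = -14.4608
Step 3: Compute Lagrangian.
L = 2.1384 + 15*-14.4608 = -214.7736


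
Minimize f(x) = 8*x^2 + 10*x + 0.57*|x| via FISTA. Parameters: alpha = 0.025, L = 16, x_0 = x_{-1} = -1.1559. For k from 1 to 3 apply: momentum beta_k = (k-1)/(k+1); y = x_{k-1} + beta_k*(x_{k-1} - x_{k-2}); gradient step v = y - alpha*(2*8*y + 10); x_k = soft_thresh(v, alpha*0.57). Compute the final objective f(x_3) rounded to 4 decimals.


FISTA on f(x) = 8*x^2 + 10*x + 0.57*|x|
L = 16, alpha = 0.025
Iteration 1: beta = 0.0, y = -1.1559 + 0.0*(-1.1559 + 1.1559) = -1.1559
  grad(y) = -8.4944, v = y - alpha*grad = -0.9435
  prox(v) = soft_thresh(-0.9435, 0.0143) = -0.9293
Iteration 2: beta = 0.3333, y = -0.9293 + 0.3333*(-0.9293 + 1.1559) = -0.8538
  grad(y) = -3.6601, v = y - alpha*grad = -0.7623
  prox(v) = soft_thresh(-0.7623, 0.0143) = -0.748
Iteration 3: beta = 0.5, y = -0.748 + 0.5*(-0.748 + 0.9293) = -0.6574
  grad(y) = -0.5177, v = y - alpha*grad = -0.6444
  prox(v) = soft_thresh(-0.6444, 0.0143) = -0.6302
f(x_3) = 8*(-0.6302)^2 + 10*(-0.6302) + 0.57*|-0.6302| = -2.7656


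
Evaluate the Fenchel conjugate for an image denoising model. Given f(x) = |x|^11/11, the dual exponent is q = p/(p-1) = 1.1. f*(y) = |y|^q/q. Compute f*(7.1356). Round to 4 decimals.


The conjugate exponent q satisfies 1/p + 1/q = 1.
p = 11, so q = 11/(11 - 1) = 1.1
|y|^q = 7.1356^1.1 = 8.6851
f*(7.1356) = 8.6851 / 1.1 = 7.8955


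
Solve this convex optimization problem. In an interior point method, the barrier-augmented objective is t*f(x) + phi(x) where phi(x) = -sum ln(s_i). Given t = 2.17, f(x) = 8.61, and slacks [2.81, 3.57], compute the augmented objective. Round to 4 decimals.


Step 1: Compute log-barrier.
ln values: [1.0332, 1.2726]
phi = -(1.0332 + 1.2726) = -2.3058
Step 2: Compute augmented objective.
t*f(x) = 2.17*8.61 = 18.6837
Total = 18.6837 - 2.3058 = 16.3779


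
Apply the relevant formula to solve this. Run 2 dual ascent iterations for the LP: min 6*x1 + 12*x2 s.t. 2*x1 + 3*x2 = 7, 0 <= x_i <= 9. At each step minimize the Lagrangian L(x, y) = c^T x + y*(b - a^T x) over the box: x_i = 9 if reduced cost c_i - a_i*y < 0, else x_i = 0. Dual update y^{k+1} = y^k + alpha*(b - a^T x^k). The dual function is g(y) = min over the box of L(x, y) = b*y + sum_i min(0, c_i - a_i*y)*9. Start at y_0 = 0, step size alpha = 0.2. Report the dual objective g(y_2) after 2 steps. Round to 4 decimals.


Dual ascent for LP: min 6*x1 + 12*x2, 2*x1 + 3*x2 = 7, 0 <= x_i <= 9
Step 1: y^k = 0.0, reduced costs: (6.0, 12.0)
  x^k = (0.0, 0.0), subgradient = b - a^T x = 7.0
  y^{k+1} = 0.0 + 0.2*7.0 = 1.4
Step 2: y^k = 1.4, reduced costs: (3.2, 7.8)
  x^k = (0.0, 0.0), subgradient = b - a^T x = 7.0
  y^{k+1} = 1.4 + 0.2*7.0 = 2.8
Dual objective at y_2 = 2.8: reduced costs (0.4, 3.6), box minimizer x = (0.0, 0.0)
g(y_2) = b*y + (c1 - a1*y)*x1 + (c2 - a2*y)*x2 = 7*2.8 + 0.4*0.0 + 3.6*0.0 = 19.6 + 0.0 + 0.0 = 19.6


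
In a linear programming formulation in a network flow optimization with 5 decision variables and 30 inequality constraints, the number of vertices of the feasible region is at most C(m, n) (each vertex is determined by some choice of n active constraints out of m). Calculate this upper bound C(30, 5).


Each vertex corresponds to some choice of n active constraints out of m, so the number of vertices is at most C(m, n) = m! / (n!(m-n)!).
m = 30, n = 5
Numerator: 30 * 29 * 28 * 27 * 26
Denominator: 5! = 120
C(30, 5) = 142506


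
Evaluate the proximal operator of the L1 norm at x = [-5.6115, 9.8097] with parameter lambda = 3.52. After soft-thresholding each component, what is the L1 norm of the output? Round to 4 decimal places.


Soft-thresholding with lambda = 3.52:
prox(-5.6115) = sign(-5.6115)*max(|-5.6115| - 3.52, 0) = -2.0915
prox(9.8097) = sign(9.8097)*max(|9.8097| - 3.52, 0) = 6.2897
prox(x) = [-2.0915, 6.2897]
||prox(x)||_1 = 2.0915 + 6.2897 = 8.3812


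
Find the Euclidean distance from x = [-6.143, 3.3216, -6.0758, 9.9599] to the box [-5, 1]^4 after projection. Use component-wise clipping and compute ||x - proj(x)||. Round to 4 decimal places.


Project each component onto [-5, 1].
clip(-6.143) = -5.0, clip(3.3216) = 1.0, clip(-6.0758) = -5.0, clip(9.9599) = 1.0
Projection = [-5.0, 1.0, -5.0, 1.0]
Squared diffs: [1.3064, 5.3898, 1.1573, 80.2798]
Distance = sqrt(88.1333) = 9.3879


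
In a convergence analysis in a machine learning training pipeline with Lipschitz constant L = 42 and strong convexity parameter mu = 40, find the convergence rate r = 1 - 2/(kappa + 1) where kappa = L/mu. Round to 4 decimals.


Step 1: Compute the condition number.
kappa = L/mu = 42/40 = 1.05
Step 2: Compute the convergence rate.
r = 1 - 2/(kappa + 1) = 1 - 2*mu/(L + mu) = (L - mu)/(L + mu) = 2/82 = 0.0244


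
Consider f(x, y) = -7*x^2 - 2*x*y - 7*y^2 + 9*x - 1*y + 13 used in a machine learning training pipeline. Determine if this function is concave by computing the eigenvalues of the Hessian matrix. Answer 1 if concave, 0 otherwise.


The Hessian of f(x,y) = -7*x^2 - 2*x*y - 7*y^2 + 9*x - 1*y + 13 is:
H = [[-14, -2], [-2, -14]]
Trace = -14 - 14 = -28
Determinant = -14*-14 - (-2)^2 = 192
Discriminant = (-28)^2 - 4*192 = 16.0
Eigenvalues: lambda_1 = -16.0, lambda_2 = -12.0
The function is concave.

1


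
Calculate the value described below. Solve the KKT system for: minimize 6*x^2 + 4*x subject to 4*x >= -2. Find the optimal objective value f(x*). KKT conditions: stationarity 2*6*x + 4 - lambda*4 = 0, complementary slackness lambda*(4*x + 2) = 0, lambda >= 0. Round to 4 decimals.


Step 1: Try lambda = 0 (constraint inactive).
Stationarity: 2*6*x + 4 = 0
x* = -4/(2*6) = -1/3 = -0.3333 (rounded; the exact value -1/3 is used below)
Check constraint: 4*-0.3333 = -1.3332 >= -2 -- satisfied.
Step 2: Compute optimal value.
f(x*) = 6*(-1/3)^2 + 4*(-1/3) = -0.6667


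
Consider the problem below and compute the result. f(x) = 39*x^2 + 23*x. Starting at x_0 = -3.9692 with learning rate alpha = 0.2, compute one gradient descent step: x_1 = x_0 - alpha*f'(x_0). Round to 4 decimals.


We compute the gradient at x_0 and apply the update.
f'(x) = 78*x + 23
f'(-3.9692) = 78*-3.9692 + 23 = -286.5976
x_1 = -3.9692 - 0.2*-286.5976 = 53.3503


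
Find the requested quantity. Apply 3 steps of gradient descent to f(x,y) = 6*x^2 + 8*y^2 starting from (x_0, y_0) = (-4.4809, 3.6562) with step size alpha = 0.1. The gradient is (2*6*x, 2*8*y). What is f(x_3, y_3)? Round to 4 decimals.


Gradient descent on f(x,y) = 6*x^2 + 8*y^2.
Starting point: (-4.4809, 3.6562), alpha = 0.1
Step 1: grad_x = 2*6*-4.4809 = -53.7708, grad_y = 2*8*3.6562 = 58.4992
  x_1 = -4.4809 - 0.1*-53.7708 = 0.8962
  y_1 = 3.6562 - 0.1*58.4992 = -2.1937
Step 2: grad_x = 2*6*0.8962 = 10.7542, grad_y = 2*8*-2.1937 = -35.0995
  x_2 = 0.8962 - 0.1*10.7542 = -0.1792
  y_2 = -2.1937 - 0.1*-35.0995 = 1.3162
Step 3: grad_x = 2*6*-0.1792 = -2.1508, grad_y = 2*8*1.3162 = 21.0597
  x_3 = -0.1792 - 0.1*-2.1508 = 0.0358
  y_3 = 1.3162 - 0.1*21.0597 = -0.7897
f(0.0358, -0.7897) = 6*0.0358^2 + 8*(-0.7897)^2 = 4.9972


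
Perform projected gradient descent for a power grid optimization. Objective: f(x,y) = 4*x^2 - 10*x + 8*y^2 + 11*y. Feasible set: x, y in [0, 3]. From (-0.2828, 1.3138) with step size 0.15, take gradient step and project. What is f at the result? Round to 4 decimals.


Step 1: Compute gradient at (-0.2828, 1.3138).
grad_x = 2*4*-0.2828 - 10 = -12.2624
grad_y = 2*8*1.3138 + 11 = 32.0208
Step 2: Gradient step.
x_raw = -0.2828 - 0.15*-12.2624 = 1.5566
y_raw = 1.3138 - 0.15*32.0208 = -3.4893
Step 3: Project onto [0, 3].
x_proj = clip(1.5566) = 1.5566
y_proj = clip(-3.4893) = 0.0
Step 4: Evaluate f.
f(1.5566, 0.0) = -5.8741


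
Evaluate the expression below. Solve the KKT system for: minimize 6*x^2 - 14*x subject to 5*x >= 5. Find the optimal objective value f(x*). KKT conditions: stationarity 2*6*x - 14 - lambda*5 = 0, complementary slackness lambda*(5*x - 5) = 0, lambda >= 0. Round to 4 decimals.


Step 1: Try lambda = 0 (constraint inactive).
Stationarity: 2*6*x - 14 = 0
x* = 14/(2*6) = 7/6 = 1.1667 (rounded; the exact value 7/6 is used below)
Check constraint: 5*1.1667 = 5.8335 >= 5 -- satisfied.
Step 2: Compute optimal value.
f(x*) = 6*(7/6)^2 - 14*(7/6) = -8.1667


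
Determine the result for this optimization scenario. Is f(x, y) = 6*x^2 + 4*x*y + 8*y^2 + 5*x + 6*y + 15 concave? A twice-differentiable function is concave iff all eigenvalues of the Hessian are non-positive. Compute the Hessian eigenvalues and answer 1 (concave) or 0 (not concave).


The Hessian of f(x,y) = 6*x^2 + 4*x*y + 8*y^2 + 5*x + 6*y + 15 is:
H = [[12, 4], [4, 16]]
Trace = 12 + 16 = 28
Determinant = 12*16 - (4)^2 = 176
Discriminant = (28)^2 - 4*176 = 80.0
Eigenvalues: lambda_1 = 9.5279, lambda_2 = 18.4721
The function is not concave.

0


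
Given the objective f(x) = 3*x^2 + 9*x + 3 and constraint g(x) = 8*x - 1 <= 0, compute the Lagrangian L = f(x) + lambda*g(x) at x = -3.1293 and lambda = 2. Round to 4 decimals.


Step 1: Evaluate f(x).
f(-3.1293) = 3*(-3.1293)^2 + 9*(-3.1293) + 3 = 4.2139
Step 2: Evaluate g(x).
g(-3.1293) = 8*-3.1293 - 1 = -26.0344
Step 3: Compute Lagrangian.
L = 4.2139 + 2*-26.0344 = -47.8549


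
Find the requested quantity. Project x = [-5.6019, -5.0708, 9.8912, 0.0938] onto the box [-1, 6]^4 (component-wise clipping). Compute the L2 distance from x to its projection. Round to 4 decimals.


Project each component onto [-1, 6].
clip(-5.6019) = -1.0, clip(-5.0708) = -1.0, clip(9.8912) = 6.0, clip(0.0938) = 0.0938
Projection = [-1.0, -1.0, 6.0, 0.0938]
Squared diffs: [21.1775, 16.5714, 15.1414, 0.0]
Distance = sqrt(52.8903) = 7.2726


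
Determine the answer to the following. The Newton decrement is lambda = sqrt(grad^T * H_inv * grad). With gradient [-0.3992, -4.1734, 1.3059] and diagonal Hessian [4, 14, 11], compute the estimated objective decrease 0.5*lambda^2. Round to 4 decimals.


Step 1: H is diagonal, so H^(-1) * g = [-0.0998, -0.2981, 0.1187].
Step 2: g^T H^(-1) g = sum_i g_i^2 / H_ii
  = (-0.3992)^2/4 + (-4.1734)^2/14 + (1.3059)^2/11
  = 0.0398 + 1.2441 + 0.155 = 1.439
Step 3: Objective decrease = 0.5 * g^T H^(-1) g = 0.7195


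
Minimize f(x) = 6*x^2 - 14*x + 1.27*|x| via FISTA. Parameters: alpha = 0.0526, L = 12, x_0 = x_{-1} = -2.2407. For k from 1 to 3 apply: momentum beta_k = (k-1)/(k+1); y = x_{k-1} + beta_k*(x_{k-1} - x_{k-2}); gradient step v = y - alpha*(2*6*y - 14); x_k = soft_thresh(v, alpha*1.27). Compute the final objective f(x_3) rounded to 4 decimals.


FISTA on f(x) = 6*x^2 - 14*x + 1.27*|x|
L = 12, alpha = 0.0526
Iteration 1: beta = 0.0, y = -2.2407 + 0.0*(-2.2407 + 2.2407) = -2.2407
  grad(y) = -40.8884, v = y - alpha*grad = -0.09
  prox(v) = soft_thresh(-0.09, 0.0668) = -0.0232
Iteration 2: beta = 0.3333, y = -0.0232 + 0.3333*(-0.0232 + 2.2407) = 0.716
  grad(y) = -5.4079, v = y - alpha*grad = 1.0005
  prox(v) = soft_thresh(1.0005, 0.0668) = 0.9337
Iteration 3: beta = 0.5, y = 0.9337 + 0.5*(0.9337 + 0.0232) = 1.4121
  grad(y) = 2.9449, v = y - alpha*grad = 1.2572
  prox(v) = soft_thresh(1.2572, 0.0668) = 1.1904
f(x_3) = 6*1.1904^2 - 14*1.1904 + 1.27*|1.1904| = -6.6515


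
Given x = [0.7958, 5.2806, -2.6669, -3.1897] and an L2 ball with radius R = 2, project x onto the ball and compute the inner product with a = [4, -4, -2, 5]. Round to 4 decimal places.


Step 1: Compute ||x|| (intermediates to 6 decimals).
||x|| = sqrt(0.7958^2 + 5.2806^2 + (-2.6669)^2 + (-3.1897)^2) = 6.767908
Step 2: Project.
Since ||x|| > R, scale = R/||x|| = 2/6.767908 = 0.295512, proj(x) = scale * x
proj(x) = [0.235168, 1.560481, -0.788101, -0.942595]
Step 3: Dot product.
a^T * proj(x) = 4*0.235168 - 4*1.560481 - 2*(-0.788101) + 5*(-0.942595) = -8.438


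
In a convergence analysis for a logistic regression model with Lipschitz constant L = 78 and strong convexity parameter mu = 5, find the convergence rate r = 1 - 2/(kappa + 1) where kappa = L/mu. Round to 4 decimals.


Step 1: Compute the condition number.
kappa = L/mu = 78/5 = 15.6
Step 2: Compute the convergence rate.
r = 1 - 2/(kappa + 1) = 1 - 2*mu/(L + mu) = (L - mu)/(L + mu) = 73/83 = 0.8795


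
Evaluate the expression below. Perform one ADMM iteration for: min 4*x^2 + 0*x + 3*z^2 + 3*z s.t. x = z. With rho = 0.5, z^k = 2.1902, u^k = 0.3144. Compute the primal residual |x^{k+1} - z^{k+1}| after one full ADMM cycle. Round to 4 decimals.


ADMM iteration with rho = 0.5, z^k = 2.1902, u^k = 0.3144
Step 1: x-update.
Minimize 4*x^2 + 0*x + (0.5/2)*(x - 2.1902 + 0.3144)^2
FOC: (2*4 + 0.5)*x = 0 + 0.5*(2.1902 - 0.3144)
x^{k+1} = 0.1103
Step 2: z-update.
Minimize 3*z^2 + 3*z + (0.5/2)*(0.1103 - z + 0.3144)^2
FOC: (2*3 + 0.5)*z = -3 + 0.5*(0.1103 + 0.3144)
z^{k+1} = -0.4289
Step 3: u-update.
u^{k+1} = 0.3144 + 0.1103 + 0.4289 = 0.8536
Step 4: Primal residual = |0.1103 + 0.4289| = 0.5392


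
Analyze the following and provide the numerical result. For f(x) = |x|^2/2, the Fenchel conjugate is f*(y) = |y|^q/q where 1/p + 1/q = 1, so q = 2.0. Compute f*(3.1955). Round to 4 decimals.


The conjugate exponent q satisfies 1/p + 1/q = 1.
p = 2, so q = 2/(2 - 1) = 2.0
|y|^q = 3.1955^2.0 = 10.2112
f*(3.1955) = 10.2112 / 2.0 = 5.1056


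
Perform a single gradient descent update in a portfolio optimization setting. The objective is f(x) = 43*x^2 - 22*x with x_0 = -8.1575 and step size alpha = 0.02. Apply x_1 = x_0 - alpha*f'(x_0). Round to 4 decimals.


We compute the gradient at x_0 and apply the update.
f'(x) = 86*x - 22
f'(-8.1575) = 86*-8.1575 - 22 = -723.545
x_1 = -8.1575 - 0.02*-723.545 = 6.3134


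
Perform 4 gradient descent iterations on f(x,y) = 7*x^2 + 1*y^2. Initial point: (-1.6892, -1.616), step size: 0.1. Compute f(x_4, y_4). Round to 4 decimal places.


Gradient descent on f(x,y) = 7*x^2 + 1*y^2.
Starting point: (-1.6892, -1.616), alpha = 0.1
Step 1: grad_x = 2*7*-1.6892 = -23.6488, grad_y = 2*1*-1.616 = -3.232
  x_1 = -1.6892 - 0.1*-23.6488 = 0.6757
  y_1 = -1.616 - 0.1*-3.232 = -1.2928
Step 2: grad_x = 2*7*0.6757 = 9.4595, grad_y = 2*1*-1.2928 = -2.5856
  x_2 = 0.6757 - 0.1*9.4595 = -0.2703
  y_2 = -1.2928 - 0.1*-2.5856 = -1.0342
Step 3: grad_x = 2*7*-0.2703 = -3.7838, grad_y = 2*1*-1.0342 = -2.0685
  x_3 = -0.2703 - 0.1*-3.7838 = 0.1081
  y_3 = -1.0342 - 0.1*-2.0685 = -0.8274
Step 4: grad_x = 2*7*0.1081 = 1.5135, grad_y = 2*1*-0.8274 = -1.6548
  x_4 = 0.1081 - 0.1*1.5135 = -0.0432
  y_4 = -0.8274 - 0.1*-1.6548 = -0.6619
f(-0.0432, -0.6619) = 7*(-0.0432)^2 + 1*(-0.6619)^2 = 0.4512


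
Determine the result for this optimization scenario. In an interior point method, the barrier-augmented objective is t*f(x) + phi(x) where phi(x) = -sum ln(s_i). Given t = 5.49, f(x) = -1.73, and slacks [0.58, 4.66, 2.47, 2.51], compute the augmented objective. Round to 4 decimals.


Step 1: Compute log-barrier.
ln values: [-0.5447, 1.539, 0.9042, 0.9203]
phi = -(-0.5447 + 1.539 + 0.9042 + 0.9203) = -2.8188
Step 2: Compute augmented objective.
t*f(x) = 5.49*-1.73 = -9.4977
Total = -9.4977 - 2.8188 = -12.3165


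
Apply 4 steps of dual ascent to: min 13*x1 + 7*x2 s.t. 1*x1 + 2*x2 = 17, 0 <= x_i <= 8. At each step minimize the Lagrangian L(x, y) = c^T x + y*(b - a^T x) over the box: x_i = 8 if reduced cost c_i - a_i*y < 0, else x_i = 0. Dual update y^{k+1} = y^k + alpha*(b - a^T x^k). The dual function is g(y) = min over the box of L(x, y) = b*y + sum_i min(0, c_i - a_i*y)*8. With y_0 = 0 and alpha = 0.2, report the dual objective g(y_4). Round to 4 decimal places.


Dual ascent for LP: min 13*x1 + 7*x2, 1*x1 + 2*x2 = 17, 0 <= x_i <= 8
Step 1: y^k = 0.0, reduced costs: (13.0, 7.0)
  x^k = (0.0, 0.0), subgradient = b - a^T x = 17.0
  y^{k+1} = 0.0 + 0.2*17.0 = 3.4
Step 2: y^k = 3.4, reduced costs: (9.6, 0.2)
  x^k = (0.0, 0.0), subgradient = b - a^T x = 17.0
  y^{k+1} = 3.4 + 0.2*17.0 = 6.8
Step 3: y^k = 6.8, reduced costs: (6.2, -6.6)
  x^k = (0.0, 8.0), subgradient = b - a^T x = 1.0
  y^{k+1} = 6.8 + 0.2*1.0 = 7.0
Step 4: y^k = 7.0, reduced costs: (6.0, -7.0)
  x^k = (0.0, 8.0), subgradient = b - a^T x = 1.0
  y^{k+1} = 7.0 + 0.2*1.0 = 7.2
Dual objective at y_4 = 7.2: reduced costs (5.8, -7.4), box minimizer x = (0.0, 8.0)
g(y_4) = b*y + (c1 - a1*y)*x1 + (c2 - a2*y)*x2 = 17*7.2 + 5.8*0.0 + (-7.4)*8.0 = 122.4 + 0.0 - 59.2 = 63.2


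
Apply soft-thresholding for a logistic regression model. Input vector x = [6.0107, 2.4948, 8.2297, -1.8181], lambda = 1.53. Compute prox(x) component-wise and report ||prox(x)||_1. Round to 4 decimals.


Soft-thresholding with lambda = 1.53:
prox(6.0107) = sign(6.0107)*max(|6.0107| - 1.53, 0) = 4.4807
prox(2.4948) = sign(2.4948)*max(|2.4948| - 1.53, 0) = 0.9648
prox(8.2297) = sign(8.2297)*max(|8.2297| - 1.53, 0) = 6.6997
prox(-1.8181) = sign(-1.8181)*max(|-1.8181| - 1.53, 0) = -0.2881
prox(x) = [4.4807, 0.9648, 6.6997, -0.2881]
||prox(x)||_1 = 4.4807 + 0.9648 + 6.6997 + 0.2881 = 12.4333


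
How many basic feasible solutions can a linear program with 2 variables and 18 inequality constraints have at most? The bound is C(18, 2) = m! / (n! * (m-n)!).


Each vertex corresponds to some choice of n active constraints out of m, so the number of vertices is at most C(m, n) = m! / (n!(m-n)!).
m = 18, n = 2
Numerator: 18 * 17
Denominator: 2! = 2
C(18, 2) = 153


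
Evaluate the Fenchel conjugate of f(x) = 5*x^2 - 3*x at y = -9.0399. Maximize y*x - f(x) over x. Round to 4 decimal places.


f*(y) = sup_x {y*x - a*x^2 - b*x} = sup_x {(y-b)*x - a*x^2}
FOC: (y - b) - 2a*x = 0 => x* = (y - b)/(2a)
x* = (-9.0399 + 3)/(2*5) = -0.604
f*(-9.0399) = (y-b)^2/(4a) = (-9.0399 + 3)^2/(4*5)
= 36.4804/20 = 1.824


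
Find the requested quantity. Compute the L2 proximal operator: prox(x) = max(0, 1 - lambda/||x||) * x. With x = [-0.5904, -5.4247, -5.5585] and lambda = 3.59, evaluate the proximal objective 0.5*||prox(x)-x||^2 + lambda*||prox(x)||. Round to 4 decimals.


Step 1: Compute ||x||.
||x|| = 7.7893
Step 2: Compute scaling factor.
scale = max(0, 1 - 3.59/7.7893) = 0.5391
Step 3: prox(x) = [-0.3183, -2.9245, -2.9966]
||prox(x)|| = 4.1993
Step 4: Proximal objective.
0.5*||prox-x||^2 = 6.4441
lambda*||prox|| = 15.0755
Total = 21.5195
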